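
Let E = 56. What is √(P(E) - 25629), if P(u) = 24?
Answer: 3*I*√2845 ≈ 160.02*I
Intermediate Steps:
√(P(E) - 25629) = √(24 - 25629) = √(-25605) = 3*I*√2845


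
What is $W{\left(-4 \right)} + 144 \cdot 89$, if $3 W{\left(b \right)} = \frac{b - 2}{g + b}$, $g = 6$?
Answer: $12815$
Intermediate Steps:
$W{\left(b \right)} = \frac{-2 + b}{3 \left(6 + b\right)}$ ($W{\left(b \right)} = \frac{\left(b - 2\right) \frac{1}{6 + b}}{3} = \frac{\left(-2 + b\right) \frac{1}{6 + b}}{3} = \frac{\frac{1}{6 + b} \left(-2 + b\right)}{3} = \frac{-2 + b}{3 \left(6 + b\right)}$)
$W{\left(-4 \right)} + 144 \cdot 89 = \frac{-2 - 4}{3 \left(6 - 4\right)} + 144 \cdot 89 = \frac{1}{3} \cdot \frac{1}{2} \left(-6\right) + 12816 = -1 + 12816 = 12815$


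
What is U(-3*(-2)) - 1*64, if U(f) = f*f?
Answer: -28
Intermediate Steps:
U(f) = f²
U(-3*(-2)) - 1*64 = (-3*(-2))² - 1*64 = 6² - 64 = 36 - 64 = -28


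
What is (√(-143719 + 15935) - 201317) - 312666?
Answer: -513983 + 2*I*√31946 ≈ -5.1398e+5 + 357.47*I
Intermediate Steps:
(√(-143719 + 15935) - 201317) - 312666 = (√(-127784) - 201317) - 312666 = (2*I*√31946 - 201317) - 312666 = (-201317 + 2*I*√31946) - 312666 = -513983 + 2*I*√31946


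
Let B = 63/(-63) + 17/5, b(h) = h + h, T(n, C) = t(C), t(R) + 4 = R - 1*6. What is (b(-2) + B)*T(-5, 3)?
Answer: 56/5 ≈ 11.200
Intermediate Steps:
t(R) = -10 + R (t(R) = -4 + (R - 1*6) = -4 + (R - 6) = -4 + (-6 + R) = -10 + R)
T(n, C) = -10 + C
b(h) = 2*h
B = 12/5 (B = 63*(-1/63) + 17*(⅕) = -1 + 17/5 = 12/5 ≈ 2.4000)
(b(-2) + B)*T(-5, 3) = (2*(-2) + 12/5)*(-10 + 3) = (-4 + 12/5)*(-7) = -8/5*(-7) = 56/5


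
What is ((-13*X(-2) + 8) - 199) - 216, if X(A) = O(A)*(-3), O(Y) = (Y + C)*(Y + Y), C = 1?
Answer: -251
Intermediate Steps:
O(Y) = 2*Y*(1 + Y) (O(Y) = (Y + 1)*(Y + Y) = (1 + Y)*(2*Y) = 2*Y*(1 + Y))
X(A) = -6*A*(1 + A) (X(A) = (2*A*(1 + A))*(-3) = -6*A*(1 + A))
((-13*X(-2) + 8) - 199) - 216 = ((-(-78)*(-2)*(1 - 2) + 8) - 199) - 216 = ((-(-78)*(-2)*(-1) + 8) - 199) - 216 = ((-13*(-12) + 8) - 199) - 216 = ((156 + 8) - 199) - 216 = (164 - 199) - 216 = -35 - 216 = -251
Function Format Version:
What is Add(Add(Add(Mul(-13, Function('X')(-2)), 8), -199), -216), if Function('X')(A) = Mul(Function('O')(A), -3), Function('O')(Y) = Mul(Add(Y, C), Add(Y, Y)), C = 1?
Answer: -251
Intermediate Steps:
Function('O')(Y) = Mul(2, Y, Add(1, Y)) (Function('O')(Y) = Mul(Add(Y, 1), Add(Y, Y)) = Mul(Add(1, Y), Mul(2, Y)) = Mul(2, Y, Add(1, Y)))
Function('X')(A) = Mul(-6, A, Add(1, A)) (Function('X')(A) = Mul(Mul(2, A, Add(1, A)), -3) = Mul(-6, A, Add(1, A)))
Add(Add(Add(Mul(-13, Function('X')(-2)), 8), -199), -216) = Add(Add(Add(Mul(-13, Mul(-6, -2, Add(1, -2))), 8), -199), -216) = Add(Add(Add(Mul(-13, Mul(-6, -2, -1)), 8), -199), -216) = Add(Add(Add(Mul(-13, -12), 8), -199), -216) = Add(Add(Add(156, 8), -199), -216) = Add(Add(164, -199), -216) = Add(-35, -216) = -251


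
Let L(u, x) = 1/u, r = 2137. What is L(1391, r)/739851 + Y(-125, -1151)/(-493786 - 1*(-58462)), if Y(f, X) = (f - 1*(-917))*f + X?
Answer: 11452074842135/49778464593676 ≈ 0.23006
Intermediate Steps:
Y(f, X) = X + f*(917 + f) (Y(f, X) = (f + 917)*f + X = (917 + f)*f + X = f*(917 + f) + X = X + f*(917 + f))
L(1391, r)/739851 + Y(-125, -1151)/(-493786 - 1*(-58462)) = 1/(1391*739851) + (-1151 + (-125)**2 + 917*(-125))/(-493786 - 1*(-58462)) = (1/1391)*(1/739851) + (-1151 + 15625 - 114625)/(-493786 + 58462) = 1/1029132741 - 100151/(-435324) = 1/1029132741 - 100151*(-1/435324) = 1/1029132741 + 100151/435324 = 11452074842135/49778464593676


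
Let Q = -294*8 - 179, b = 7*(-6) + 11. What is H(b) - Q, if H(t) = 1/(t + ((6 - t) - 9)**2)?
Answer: 1905844/753 ≈ 2531.0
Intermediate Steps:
b = -31 (b = -42 + 11 = -31)
Q = -2531 (Q = -2352 - 179 = -2531)
H(t) = 1/(t + (-3 - t)**2)
H(b) - Q = 1/(-31 + (3 - 31)**2) - 1*(-2531) = 1/(-31 + (-28)**2) + 2531 = 1/(-31 + 784) + 2531 = 1/753 + 2531 = 1905844/753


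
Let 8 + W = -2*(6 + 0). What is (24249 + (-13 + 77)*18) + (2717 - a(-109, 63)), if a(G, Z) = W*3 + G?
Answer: 28287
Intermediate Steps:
W = -20 (W = -8 - 2*(6 + 0) = -8 - 2*6 = -8 - 12 = -20)
a(G, Z) = -60 + G (a(G, Z) = -20*3 + G = -60 + G)
(24249 + (-13 + 77)*18) + (2717 - a(-109, 63)) = (24249 + (-13 + 77)*18) + (2717 - (-60 - 109)) = (24249 + 64*18) + (2717 - 1*(-169)) = (24249 + 1152) + (2717 + 169) = 25401 + 2886 = 28287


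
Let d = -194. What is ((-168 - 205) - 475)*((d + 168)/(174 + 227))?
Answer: 22048/401 ≈ 54.983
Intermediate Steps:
((-168 - 205) - 475)*((d + 168)/(174 + 227)) = ((-168 - 205) - 475)*((-194 + 168)/(174 + 227)) = (-373 - 475)*(-26/401) = -(-22048)/401 = -848*(-26/401) = 22048/401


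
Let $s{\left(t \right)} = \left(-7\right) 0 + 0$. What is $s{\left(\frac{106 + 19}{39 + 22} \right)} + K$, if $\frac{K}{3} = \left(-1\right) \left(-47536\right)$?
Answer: $142608$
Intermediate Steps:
$s{\left(t \right)} = 0$ ($s{\left(t \right)} = 0 + 0 = 0$)
$K = 142608$ ($K = 3 \left(\left(-1\right) \left(-47536\right)\right) = 3 \cdot 47536 = 142608$)
$s{\left(\frac{106 + 19}{39 + 22} \right)} + K = 0 + 142608 = 142608$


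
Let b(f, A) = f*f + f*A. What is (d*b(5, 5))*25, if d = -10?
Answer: -12500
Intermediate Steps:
b(f, A) = f**2 + A*f
(d*b(5, 5))*25 = -50*(5 + 5)*25 = -50*10*25 = -10*50*25 = -500*25 = -12500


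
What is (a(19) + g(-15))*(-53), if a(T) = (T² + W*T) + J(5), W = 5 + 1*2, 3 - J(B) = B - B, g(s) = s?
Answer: -25546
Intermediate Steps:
J(B) = 3 (J(B) = 3 - (B - B) = 3 - 1*0 = 3 + 0 = 3)
W = 7 (W = 5 + 2 = 7)
a(T) = 3 + T² + 7*T (a(T) = (T² + 7*T) + 3 = 3 + T² + 7*T)
(a(19) + g(-15))*(-53) = ((3 + 19² + 7*19) - 15)*(-53) = ((3 + 361 + 133) - 15)*(-53) = (497 - 15)*(-53) = 482*(-53) = -25546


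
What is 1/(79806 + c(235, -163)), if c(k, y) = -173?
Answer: 1/79633 ≈ 1.2558e-5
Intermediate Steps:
1/(79806 + c(235, -163)) = 1/(79806 - 173) = 1/79633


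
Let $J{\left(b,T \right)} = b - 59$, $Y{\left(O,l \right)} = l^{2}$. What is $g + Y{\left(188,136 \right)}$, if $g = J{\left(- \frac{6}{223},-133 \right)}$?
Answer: $\frac{4111445}{223} \approx 18437.0$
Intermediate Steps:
$J{\left(b,T \right)} = -59 + b$ ($J{\left(b,T \right)} = b - 59 = -59 + b$)
$g = - \frac{13163}{223}$ ($g = -59 - \frac{6}{223} = - \frac{13163}{223} \approx -59.027$)
$g + Y{\left(188,136 \right)} = - \frac{13163}{223} + 136^{2} = - \frac{13163}{223} + 18496 = \frac{4111445}{223}$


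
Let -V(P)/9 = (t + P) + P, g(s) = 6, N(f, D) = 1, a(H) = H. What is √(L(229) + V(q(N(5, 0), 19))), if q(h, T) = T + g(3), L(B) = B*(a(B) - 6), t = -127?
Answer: 4*√3235 ≈ 227.51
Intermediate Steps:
L(B) = B*(-6 + B) (L(B) = B*(B - 6) = B*(-6 + B))
q(h, T) = 6 + T (q(h, T) = T + 6 = 6 + T)
V(P) = 1143 - 18*P (V(P) = -9*((-127 + P) + P) = -9*(-127 + 2*P) = 1143 - 18*P)
√(L(229) + V(q(N(5, 0), 19))) = √(229*(-6 + 229) + (1143 - 18*(6 + 19))) = √(229*223 + (1143 - 18*25)) = √(51067 + (1143 - 450)) = √(51067 + 693) = √51760 = 4*√3235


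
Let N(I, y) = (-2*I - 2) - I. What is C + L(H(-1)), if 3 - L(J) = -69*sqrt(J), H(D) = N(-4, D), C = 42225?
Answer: 42228 + 69*sqrt(10) ≈ 42446.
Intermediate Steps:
N(I, y) = -2 - 3*I (N(I, y) = (-2 - 2*I) - I = -2 - 3*I)
H(D) = 10 (H(D) = -2 - 3*(-4) = -2 + 12 = 10)
L(J) = 3 + 69*sqrt(J) (L(J) = 3 - (-69)*sqrt(J) = 3 + 69*sqrt(J))
C + L(H(-1)) = 42225 + (3 + 69*sqrt(10)) = 42228 + 69*sqrt(10)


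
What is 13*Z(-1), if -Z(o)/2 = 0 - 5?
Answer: 130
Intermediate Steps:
Z(o) = 10 (Z(o) = -2*(0 - 5) = -2*(-5) = 10)
13*Z(-1) = 13*10 = 130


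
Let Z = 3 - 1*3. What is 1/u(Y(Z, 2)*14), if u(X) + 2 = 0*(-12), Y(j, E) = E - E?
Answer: -½ ≈ -0.50000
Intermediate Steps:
Z = 0 (Z = 3 - 3 = 0)
Y(j, E) = 0
u(X) = -2 (u(X) = -2 + 0*(-12) = -2 + 0 = -2)
1/u(Y(Z, 2)*14) = 1/(-2) = -½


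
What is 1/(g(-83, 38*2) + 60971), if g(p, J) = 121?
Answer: 1/61092 ≈ 1.6369e-5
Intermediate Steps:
1/(g(-83, 38*2) + 60971) = 1/(121 + 60971) = 1/61092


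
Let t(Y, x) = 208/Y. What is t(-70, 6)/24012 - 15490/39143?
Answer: -3255544168/8224140015 ≈ -0.39585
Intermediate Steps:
t(-70, 6)/24012 - 15490/39143 = (208/(-70))/24012 - 15490/39143 = (208*(-1/70))*(1/24012) - 15490*1/39143 = -104/35*1/24012 - 15490/39143 = -26/210105 - 15490/39143 = -3255544168/8224140015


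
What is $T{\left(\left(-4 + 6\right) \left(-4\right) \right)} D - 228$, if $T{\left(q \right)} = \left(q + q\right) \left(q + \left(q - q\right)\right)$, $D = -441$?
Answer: $-56676$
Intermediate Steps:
$T{\left(q \right)} = 2 q^{2}$ ($T{\left(q \right)} = 2 q \left(q + 0\right) = 2 q q = 2 q^{2}$)
$T{\left(\left(-4 + 6\right) \left(-4\right) \right)} D - 228 = 2 \left(\left(-4 + 6\right) \left(-4\right)\right)^{2} \left(-441\right) - 228 = 2 \left(2 \left(-4\right)\right)^{2} \left(-441\right) - 228 = 2 \left(-8\right)^{2} \left(-441\right) - 228 = 2 \cdot 64 \left(-441\right) - 228 = 128 \left(-441\right) - 228 = -56448 - 228 = -56676$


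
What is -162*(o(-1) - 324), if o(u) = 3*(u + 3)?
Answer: 51516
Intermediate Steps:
o(u) = 9 + 3*u (o(u) = 3*(3 + u) = 9 + 3*u)
-162*(o(-1) - 324) = -162*((9 + 3*(-1)) - 324) = -162*((9 - 3) - 324) = -162*(6 - 324) = -162*(-318) = 51516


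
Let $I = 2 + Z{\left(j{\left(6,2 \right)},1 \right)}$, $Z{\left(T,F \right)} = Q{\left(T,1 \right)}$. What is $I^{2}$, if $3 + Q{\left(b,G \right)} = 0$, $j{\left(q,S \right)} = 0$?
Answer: $1$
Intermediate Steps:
$Q{\left(b,G \right)} = -3$ ($Q{\left(b,G \right)} = -3 + 0 = -3$)
$Z{\left(T,F \right)} = -3$
$I = -1$ ($I = 2 - 3 = -1$)
$I^{2} = \left(-1\right)^{2} = 1$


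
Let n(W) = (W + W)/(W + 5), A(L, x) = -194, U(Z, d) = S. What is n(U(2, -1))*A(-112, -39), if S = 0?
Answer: 0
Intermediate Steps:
U(Z, d) = 0
n(W) = 2*W/(5 + W) (n(W) = (2*W)/(5 + W) = 2*W/(5 + W))
n(U(2, -1))*A(-112, -39) = (2*0/(5 + 0))*(-194) = (2*0/5)*(-194) = (2*0*(⅕))*(-194) = 0*(-194) = 0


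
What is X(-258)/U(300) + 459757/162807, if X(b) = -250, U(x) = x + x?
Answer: 522561/217076 ≈ 2.4073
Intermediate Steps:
U(x) = 2*x
X(-258)/U(300) + 459757/162807 = -250/(2*300) + 459757/162807 = -250/600 + 459757*(1/162807) = -250*1/600 + 459757/162807 = -5/12 + 459757/162807 = 522561/217076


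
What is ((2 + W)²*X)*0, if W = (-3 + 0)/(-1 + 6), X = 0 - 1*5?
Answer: 0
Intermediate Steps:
X = -5 (X = 0 - 5 = -5)
W = -⅗ (W = -3/5 = -3*⅕ = -⅗ ≈ -0.60000)
((2 + W)²*X)*0 = ((2 - ⅗)²*(-5))*0 = ((7/5)²*(-5))*0 = ((49/25)*(-5))*0 = -49/5*0 = 0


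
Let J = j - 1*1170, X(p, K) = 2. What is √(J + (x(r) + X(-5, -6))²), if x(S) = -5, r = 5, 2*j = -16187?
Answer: I*√37018/2 ≈ 96.2*I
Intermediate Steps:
j = -16187/2 (j = (½)*(-16187) = -16187/2 ≈ -8093.5)
J = -18527/2 (J = -16187/2 - 1*1170 = -16187/2 - 1170 = -18527/2 ≈ -9263.5)
√(J + (x(r) + X(-5, -6))²) = √(-18527/2 + (-5 + 2)²) = √(-18527/2 + (-3)²) = √(-18527/2 + 9) = √(-18509/2) = I*√37018/2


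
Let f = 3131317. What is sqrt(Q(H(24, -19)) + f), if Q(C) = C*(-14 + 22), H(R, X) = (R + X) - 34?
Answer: sqrt(3131085) ≈ 1769.5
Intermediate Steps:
H(R, X) = -34 + R + X
Q(C) = 8*C (Q(C) = C*8 = 8*C)
sqrt(Q(H(24, -19)) + f) = sqrt(8*(-34 + 24 - 19) + 3131317) = sqrt(8*(-29) + 3131317) = sqrt(-232 + 3131317) = sqrt(3131085)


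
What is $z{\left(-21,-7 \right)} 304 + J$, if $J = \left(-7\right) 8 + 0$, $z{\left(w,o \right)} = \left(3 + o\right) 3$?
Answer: $-3704$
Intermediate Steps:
$z{\left(w,o \right)} = 9 + 3 o$
$J = -56$ ($J = -56 + 0 = -56$)
$z{\left(-21,-7 \right)} 304 + J = \left(9 + 3 \left(-7\right)\right) 304 - 56 = \left(9 - 21\right) 304 - 56 = \left(-12\right) 304 - 56 = -3648 - 56 = -3704$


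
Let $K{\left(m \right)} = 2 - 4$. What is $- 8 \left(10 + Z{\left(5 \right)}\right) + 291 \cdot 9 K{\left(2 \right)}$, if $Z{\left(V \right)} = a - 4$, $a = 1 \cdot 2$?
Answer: $-5302$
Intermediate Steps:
$a = 2$
$K{\left(m \right)} = -2$ ($K{\left(m \right)} = 2 - 4 = -2$)
$Z{\left(V \right)} = -2$ ($Z{\left(V \right)} = 2 - 4 = -2$)
$- 8 \left(10 + Z{\left(5 \right)}\right) + 291 \cdot 9 K{\left(2 \right)} = - 8 \left(10 - 2\right) + 291 \cdot 9 \left(-2\right) = \left(-8\right) 8 + 291 \left(-18\right) = -64 - 5238 = -5302$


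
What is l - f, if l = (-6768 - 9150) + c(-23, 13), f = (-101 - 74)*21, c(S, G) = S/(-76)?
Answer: -930445/76 ≈ -12243.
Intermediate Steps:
c(S, G) = -S/76 (c(S, G) = S*(-1/76) = -S/76)
f = -3675 (f = -175*21 = -3675)
l = -1209745/76 (l = (-6768 - 9150) - 1/76*(-23) = -15918 + 23/76 = -1209745/76 ≈ -15918.)
l - f = -1209745/76 - 1*(-3675) = -1209745/76 + 3675 = -930445/76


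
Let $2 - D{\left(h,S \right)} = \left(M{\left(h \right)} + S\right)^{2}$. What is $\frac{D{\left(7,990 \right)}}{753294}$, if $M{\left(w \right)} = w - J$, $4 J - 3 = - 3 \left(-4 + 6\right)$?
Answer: $- \frac{15928049}{12052704} \approx -1.3215$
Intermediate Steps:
$J = - \frac{3}{4}$ ($J = \frac{3}{4} + \frac{\left(-3\right) \left(-4 + 6\right)}{4} = \frac{3}{4} + \frac{\left(-3\right) 2}{4} = \frac{3}{4} + \frac{1}{4} \left(-6\right) = \frac{3}{4} - \frac{3}{2} = - \frac{3}{4} \approx -0.75$)
$M{\left(w \right)} = \frac{3}{4} + w$ ($M{\left(w \right)} = w - - \frac{3}{4} = w + \frac{3}{4} = \frac{3}{4} + w$)
$D{\left(h,S \right)} = 2 - \left(\frac{3}{4} + S + h\right)^{2}$ ($D{\left(h,S \right)} = 2 - \left(\left(\frac{3}{4} + h\right) + S\right)^{2} = 2 - \left(\frac{3}{4} + S + h\right)^{2}$)
$\frac{D{\left(7,990 \right)}}{753294} = \frac{2 - \frac{\left(3 + 4 \cdot 990 + 4 \cdot 7\right)^{2}}{16}}{753294} = \left(2 - \frac{\left(3 + 3960 + 28\right)^{2}}{16}\right) \frac{1}{753294} = \left(2 - \frac{3991^{2}}{16}\right) \frac{1}{753294} = \left(2 - \frac{15928081}{16}\right) \frac{1}{753294} = \left(- \frac{15928049}{16}\right) \frac{1}{753294} = - \frac{15928049}{12052704}$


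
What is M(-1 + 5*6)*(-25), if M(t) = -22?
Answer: 550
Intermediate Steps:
M(-1 + 5*6)*(-25) = -22*(-25) = 550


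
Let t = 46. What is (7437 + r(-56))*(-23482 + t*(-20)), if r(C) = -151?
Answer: -177792972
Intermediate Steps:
(7437 + r(-56))*(-23482 + t*(-20)) = (7437 - 151)*(-23482 + 46*(-20)) = 7286*(-23482 - 920) = 7286*(-24402) = -177792972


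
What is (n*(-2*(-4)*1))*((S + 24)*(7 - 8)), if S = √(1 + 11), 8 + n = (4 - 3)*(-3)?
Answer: 2112 + 176*√3 ≈ 2416.8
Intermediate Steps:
n = -11 (n = -8 + (4 - 3)*(-3) = -8 + 1*(-3) = -8 - 3 = -11)
S = 2*√3 (S = √12 = 2*√3 ≈ 3.4641)
(n*(-2*(-4)*1))*((S + 24)*(7 - 8)) = (-11*(-2*(-4)))*((2*√3 + 24)*(7 - 8)) = (-88)*((24 + 2*√3)*(-1)) = (-11*8)*(-24 - 2*√3) = -88*(-24 - 2*√3) = 2112 + 176*√3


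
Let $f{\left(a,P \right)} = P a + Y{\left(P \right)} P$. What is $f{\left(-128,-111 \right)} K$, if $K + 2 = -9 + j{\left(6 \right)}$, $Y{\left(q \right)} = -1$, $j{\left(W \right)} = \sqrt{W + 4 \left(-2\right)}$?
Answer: $-157509 + 14319 i \sqrt{2} \approx -1.5751 \cdot 10^{5} + 20250.0 i$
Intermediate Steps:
$j{\left(W \right)} = \sqrt{-8 + W}$ ($j{\left(W \right)} = \sqrt{W - 8} = \sqrt{-8 + W}$)
$K = -11 + i \sqrt{2}$ ($K = -2 - \left(9 - \sqrt{-8 + 6}\right) = -2 - \left(9 - \sqrt{-2}\right) = -2 - \left(9 - i \sqrt{2}\right) = -11 + i \sqrt{2} \approx -11.0 + 1.4142 i$)
$f{\left(a,P \right)} = - P + P a$ ($f{\left(a,P \right)} = P a - P = - P + P a$)
$f{\left(-128,-111 \right)} K = - 111 \left(-1 - 128\right) \left(-11 + i \sqrt{2}\right) = \left(-111\right) \left(-129\right) \left(-11 + i \sqrt{2}\right) = 14319 \left(-11 + i \sqrt{2}\right) = -157509 + 14319 i \sqrt{2}$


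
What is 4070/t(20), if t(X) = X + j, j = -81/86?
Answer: 31820/149 ≈ 213.56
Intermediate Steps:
j = -81/86 (j = -81*1/86 = -81/86 ≈ -0.94186)
t(X) = -81/86 + X (t(X) = X - 81/86 = -81/86 + X)
4070/t(20) = 4070/(-81/86 + 20) = 4070/(1639/86) = 4070*(86/1639) = 31820/149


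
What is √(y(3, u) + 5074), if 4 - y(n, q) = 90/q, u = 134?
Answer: √22792127/67 ≈ 71.255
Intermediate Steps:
y(n, q) = 4 - 90/q
√(y(3, u) + 5074) = √((4 - 90/134) + 5074) = √((4 - 90*1/134) + 5074) = √((4 - 45/67) + 5074) = √(223/67 + 5074) = √(340181/67) = √22792127/67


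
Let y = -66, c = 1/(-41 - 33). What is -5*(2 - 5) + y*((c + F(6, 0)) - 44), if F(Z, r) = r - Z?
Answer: 122688/37 ≈ 3315.9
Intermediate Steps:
c = -1/74 (c = 1/(-74) = -1/74 ≈ -0.013514)
-5*(2 - 5) + y*((c + F(6, 0)) - 44) = -5*(2 - 5) - 66*((-1/74 + (0 - 1*6)) - 44) = -5*(-3) - 66*((-1/74 + (0 - 6)) - 44) = 15 - 66*((-1/74 - 6) - 44) = 15 - 66*(-445/74 - 44) = 15 - 66*(-3701/74) = 15 + 122133/37 = 122688/37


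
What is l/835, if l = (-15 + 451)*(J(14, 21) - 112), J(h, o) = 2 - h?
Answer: -54064/835 ≈ -64.747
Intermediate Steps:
l = -54064 (l = (-15 + 451)*((2 - 1*14) - 112) = 436*((2 - 14) - 112) = 436*(-12 - 112) = 436*(-124) = -54064)
l/835 = -54064/835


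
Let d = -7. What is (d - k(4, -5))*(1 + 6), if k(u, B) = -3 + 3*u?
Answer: -112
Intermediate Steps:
(d - k(4, -5))*(1 + 6) = (-7 - (-3 + 3*4))*(1 + 6) = (-7 - (-3 + 12))*7 = (-7 - 1*9)*7 = (-7 - 9)*7 = -16*7 = -112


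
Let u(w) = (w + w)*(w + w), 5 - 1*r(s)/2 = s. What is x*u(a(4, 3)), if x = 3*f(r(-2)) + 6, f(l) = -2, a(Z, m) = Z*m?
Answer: 0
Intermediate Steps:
r(s) = 10 - 2*s
u(w) = 4*w**2 (u(w) = (2*w)*(2*w) = 4*w**2)
x = 0 (x = 3*(-2) + 6 = -6 + 6 = 0)
x*u(a(4, 3)) = 0*(4*(4*3)**2) = 0*(4*12**2) = 0*(4*144) = 0*576 = 0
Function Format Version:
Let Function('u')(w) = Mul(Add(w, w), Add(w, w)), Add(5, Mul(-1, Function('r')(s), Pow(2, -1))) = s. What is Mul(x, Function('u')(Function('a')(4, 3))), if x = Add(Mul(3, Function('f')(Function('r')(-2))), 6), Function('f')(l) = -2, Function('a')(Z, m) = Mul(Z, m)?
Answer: 0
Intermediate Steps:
Function('r')(s) = Add(10, Mul(-2, s))
Function('u')(w) = Mul(4, Pow(w, 2)) (Function('u')(w) = Mul(Mul(2, w), Mul(2, w)) = Mul(4, Pow(w, 2)))
x = 0 (x = Add(Mul(3, -2), 6) = Add(-6, 6) = 0)
Mul(x, Function('u')(Function('a')(4, 3))) = Mul(0, Mul(4, Pow(Mul(4, 3), 2))) = Mul(0, Mul(4, Pow(12, 2))) = Mul(0, Mul(4, 144)) = Mul(0, 576) = 0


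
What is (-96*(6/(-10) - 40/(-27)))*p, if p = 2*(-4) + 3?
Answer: 3808/9 ≈ 423.11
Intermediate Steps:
p = -5 (p = -8 + 3 = -5)
(-96*(6/(-10) - 40/(-27)))*p = -96*(6/(-10) - 40/(-27))*(-5) = -96*(6*(-⅒) - 40*(-1/27))*(-5) = -96*(-⅗ + 40/27)*(-5) = -96*119/135*(-5) = -3808/45*(-5) = 3808/9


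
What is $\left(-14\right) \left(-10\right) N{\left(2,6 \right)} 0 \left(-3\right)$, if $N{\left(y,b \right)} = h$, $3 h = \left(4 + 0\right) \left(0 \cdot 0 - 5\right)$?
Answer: $0$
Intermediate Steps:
$h = - \frac{20}{3}$ ($h = \frac{\left(4 + 0\right) \left(0 \cdot 0 - 5\right)}{3} = \frac{4 \left(0 - 5\right)}{3} = \frac{4 \left(-5\right)}{3} = \frac{1}{3} \left(-20\right) = - \frac{20}{3} \approx -6.6667$)
$N{\left(y,b \right)} = - \frac{20}{3}$
$\left(-14\right) \left(-10\right) N{\left(2,6 \right)} 0 \left(-3\right) = \left(-14\right) \left(-10\right) \left(- \frac{20}{3}\right) 0 \left(-3\right) = 140 \cdot 0 \left(-3\right) = 140 \cdot 0 = 0$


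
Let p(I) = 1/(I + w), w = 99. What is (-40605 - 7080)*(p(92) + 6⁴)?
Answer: -11803801845/191 ≈ -6.1800e+7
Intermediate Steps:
p(I) = 1/(99 + I) (p(I) = 1/(I + 99) = 1/(99 + I))
(-40605 - 7080)*(p(92) + 6⁴) = (-40605 - 7080)*(1/(99 + 92) + 6⁴) = -47685*(1/191 + 1296) = -47685*247537/191 = -11803801845/191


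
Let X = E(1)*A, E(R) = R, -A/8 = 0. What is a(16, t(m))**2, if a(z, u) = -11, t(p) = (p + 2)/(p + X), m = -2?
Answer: 121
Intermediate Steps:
A = 0 (A = -8*0 = 0)
X = 0 (X = 1*0 = 0)
t(p) = (2 + p)/p (t(p) = (p + 2)/(p + 0) = (2 + p)/p)
a(16, t(m))**2 = (-11)**2 = 121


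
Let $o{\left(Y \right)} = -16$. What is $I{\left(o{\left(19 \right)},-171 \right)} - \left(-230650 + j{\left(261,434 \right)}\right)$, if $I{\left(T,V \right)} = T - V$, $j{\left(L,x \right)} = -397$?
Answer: $231202$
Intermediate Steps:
$I{\left(o{\left(19 \right)},-171 \right)} - \left(-230650 + j{\left(261,434 \right)}\right) = \left(-16 - -171\right) - \left(-230650 - 397\right) = \left(-16 + 171\right) - -231047 = 155 + 231047 = 231202$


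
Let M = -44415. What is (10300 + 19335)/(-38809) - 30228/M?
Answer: -47706691/574567245 ≈ -0.083031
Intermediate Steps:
(10300 + 19335)/(-38809) - 30228/M = (10300 + 19335)/(-38809) - 30228/(-44415) = 29635*(-1/38809) - 30228*(-1/44415) = -29635/38809 + 10076/14805 = -47706691/574567245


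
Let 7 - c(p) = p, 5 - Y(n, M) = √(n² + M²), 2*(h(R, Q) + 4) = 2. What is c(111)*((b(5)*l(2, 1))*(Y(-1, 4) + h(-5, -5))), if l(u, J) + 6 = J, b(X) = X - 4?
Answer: 1040 - 520*√17 ≈ -1104.0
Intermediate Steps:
h(R, Q) = -3 (h(R, Q) = -4 + (½)*2 = -4 + 1 = -3)
Y(n, M) = 5 - √(M² + n²) (Y(n, M) = 5 - √(n² + M²) = 5 - √(M² + n²))
c(p) = 7 - p
b(X) = -4 + X
l(u, J) = -6 + J
c(111)*((b(5)*l(2, 1))*(Y(-1, 4) + h(-5, -5))) = (7 - 1*111)*(((-4 + 5)*(-6 + 1))*((5 - √(4² + (-1)²)) - 3)) = (7 - 111)*((1*(-5))*((5 - √(16 + 1)) - 3)) = -(-520)*((5 - √17) - 3) = -(-520)*(2 - √17) = -104*(-10 + 5*√17) = 1040 - 520*√17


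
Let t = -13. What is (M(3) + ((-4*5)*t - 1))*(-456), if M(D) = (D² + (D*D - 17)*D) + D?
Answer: -112632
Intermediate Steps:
M(D) = D + D² + D*(-17 + D²) (M(D) = (D² + (D² - 17)*D) + D = (D² + (-17 + D²)*D) + D = (D² + D*(-17 + D²)) + D = D + D² + D*(-17 + D²))
(M(3) + ((-4*5)*t - 1))*(-456) = (3*(-16 + 3 + 3²) + (-4*5*(-13) - 1))*(-456) = (3*(-16 + 3 + 9) + (-20*(-13) - 1))*(-456) = (3*(-4) + (260 - 1))*(-456) = (-12 + 259)*(-456) = 247*(-456) = -112632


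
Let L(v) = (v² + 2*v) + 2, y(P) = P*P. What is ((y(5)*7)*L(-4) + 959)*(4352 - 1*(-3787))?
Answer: 22048551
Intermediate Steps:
y(P) = P²
L(v) = 2 + v² + 2*v
((y(5)*7)*L(-4) + 959)*(4352 - 1*(-3787)) = ((5²*7)*(2 + (-4)² + 2*(-4)) + 959)*(4352 - 1*(-3787)) = ((25*7)*(2 + 16 - 8) + 959)*(4352 + 3787) = (175*10 + 959)*8139 = (1750 + 959)*8139 = 2709*8139 = 22048551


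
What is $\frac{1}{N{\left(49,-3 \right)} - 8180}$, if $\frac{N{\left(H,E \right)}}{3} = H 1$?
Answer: $- \frac{1}{8033} \approx -0.00012449$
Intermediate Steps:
$N{\left(H,E \right)} = 3 H$ ($N{\left(H,E \right)} = 3 H 1 = 3 H$)
$\frac{1}{N{\left(49,-3 \right)} - 8180} = \frac{1}{3 \cdot 49 - 8180} = \frac{1}{147 - 8180} = \frac{1}{-8033} = - \frac{1}{8033}$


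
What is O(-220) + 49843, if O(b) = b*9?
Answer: 47863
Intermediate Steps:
O(b) = 9*b
O(-220) + 49843 = 9*(-220) + 49843 = -1980 + 49843 = 47863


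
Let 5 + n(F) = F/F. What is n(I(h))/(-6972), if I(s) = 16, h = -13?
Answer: 1/1743 ≈ 0.00057372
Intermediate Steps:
n(F) = -4 (n(F) = -5 + F/F = -5 + 1 = -4)
n(I(h))/(-6972) = -4/(-6972) = -4*(-1/6972) = 1/1743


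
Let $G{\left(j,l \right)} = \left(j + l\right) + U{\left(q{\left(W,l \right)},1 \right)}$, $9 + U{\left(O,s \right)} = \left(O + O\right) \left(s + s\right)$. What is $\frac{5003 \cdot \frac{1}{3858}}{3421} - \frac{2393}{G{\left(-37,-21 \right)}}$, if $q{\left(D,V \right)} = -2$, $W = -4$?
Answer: $\frac{3509301211}{109985150} \approx 31.907$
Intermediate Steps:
$U{\left(O,s \right)} = -9 + 4 O s$ ($U{\left(O,s \right)} = -9 + \left(O + O\right) \left(s + s\right) = -9 + 2 O 2 s = -9 + 4 O s$)
$G{\left(j,l \right)} = -17 + j + l$ ($G{\left(j,l \right)} = \left(j + l\right) - \left(9 + 8 \cdot 1\right) = \left(j + l\right) - 17 = -17 + j + l$)
$\frac{5003 \cdot \frac{1}{3858}}{3421} - \frac{2393}{G{\left(-37,-21 \right)}} = \frac{5003 \cdot \frac{1}{3858}}{3421} - \frac{2393}{-17 - 37 - 21} = 5003 \cdot \frac{1}{3858} \cdot \frac{1}{3421} - \frac{2393}{-75} = \frac{5003}{3858} \cdot \frac{1}{3421} - - \frac{2393}{75} = \frac{5003}{13198218} + \frac{2393}{75} = \frac{3509301211}{109985150}$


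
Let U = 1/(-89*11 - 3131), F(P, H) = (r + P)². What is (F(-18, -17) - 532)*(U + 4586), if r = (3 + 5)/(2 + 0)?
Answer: -1055513704/685 ≈ -1.5409e+6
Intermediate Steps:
r = 4 (r = 8/2 = 8*(½) = 4)
F(P, H) = (4 + P)²
U = -1/4110 (U = 1/(-979 - 3131) = 1/(-4110) = -1/4110 ≈ -0.00024331)
(F(-18, -17) - 532)*(U + 4586) = ((4 - 18)² - 532)*(-1/4110 + 4586) = ((-14)² - 532)*(18848459/4110) = (196 - 532)*(18848459/4110) = -336*18848459/4110 = -1055513704/685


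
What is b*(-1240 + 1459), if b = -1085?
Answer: -237615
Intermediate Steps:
b*(-1240 + 1459) = -1085*(-1240 + 1459) = -1085*219 = -237615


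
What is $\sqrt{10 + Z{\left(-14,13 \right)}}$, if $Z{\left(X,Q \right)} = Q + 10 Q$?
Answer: $3 \sqrt{17} \approx 12.369$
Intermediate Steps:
$Z{\left(X,Q \right)} = 11 Q$
$\sqrt{10 + Z{\left(-14,13 \right)}} = \sqrt{10 + 11 \cdot 13} = \sqrt{10 + 143} = \sqrt{153} = 3 \sqrt{17}$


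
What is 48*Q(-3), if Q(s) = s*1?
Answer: -144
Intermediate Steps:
Q(s) = s
48*Q(-3) = 48*(-3) = -144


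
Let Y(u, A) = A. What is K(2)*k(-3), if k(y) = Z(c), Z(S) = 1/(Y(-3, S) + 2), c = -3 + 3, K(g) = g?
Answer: 1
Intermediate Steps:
c = 0
Z(S) = 1/(2 + S) (Z(S) = 1/(S + 2) = 1/(2 + S))
k(y) = 1/2 (k(y) = 1/(2 + 0) = 1/2)
K(2)*k(-3) = 2*(1/2) = 1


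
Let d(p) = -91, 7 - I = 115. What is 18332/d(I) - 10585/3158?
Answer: -58855691/287378 ≈ -204.80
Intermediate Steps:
I = -108 (I = 7 - 1*115 = 7 - 115 = -108)
18332/d(I) - 10585/3158 = 18332/(-91) - 10585/3158 = 18332*(-1/91) - 10585*1/3158 = -18332/91 - 10585/3158 = -58855691/287378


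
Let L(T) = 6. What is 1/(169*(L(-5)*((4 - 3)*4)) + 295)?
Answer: 1/4351 ≈ 0.00022983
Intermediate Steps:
1/(169*(L(-5)*((4 - 3)*4)) + 295) = 1/(169*(6*((4 - 3)*4)) + 295) = 1/(169*(6*(1*4)) + 295) = 1/(169*(6*4) + 295) = 1/(169*24 + 295) = 1/(4056 + 295) = 1/4351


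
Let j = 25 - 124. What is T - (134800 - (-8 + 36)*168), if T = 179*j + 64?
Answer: -147753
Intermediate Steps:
j = -99
T = -17657 (T = 179*(-99) + 64 = -17721 + 64 = -17657)
T - (134800 - (-8 + 36)*168) = -17657 - (134800 - (-8 + 36)*168) = -17657 - (134800 - 28*168) = -17657 - (134800 - 1*4704) = -17657 - (134800 - 4704) = -17657 - 1*130096 = -17657 - 130096 = -147753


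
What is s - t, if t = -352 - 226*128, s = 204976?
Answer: 234256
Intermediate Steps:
t = -29280 (t = -352 - 28928 = -29280)
s - t = 204976 - 1*(-29280) = 204976 + 29280 = 234256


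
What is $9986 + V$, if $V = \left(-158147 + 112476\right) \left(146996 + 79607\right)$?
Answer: $-10349175627$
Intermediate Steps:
$V = -10349185613$ ($V = \left(-45671\right) 226603 = -10349185613$)
$9986 + V = 9986 - 10349185613 = -10349175627$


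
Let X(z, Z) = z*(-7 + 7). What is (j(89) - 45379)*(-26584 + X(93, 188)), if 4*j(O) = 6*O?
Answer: 1202806372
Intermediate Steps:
j(O) = 3*O/2 (j(O) = (6*O)/4 = 3*O/2)
X(z, Z) = 0 (X(z, Z) = z*0 = 0)
(j(89) - 45379)*(-26584 + X(93, 188)) = ((3/2)*89 - 45379)*(-26584 + 0) = (267/2 - 45379)*(-26584) = -90491/2*(-26584) = 1202806372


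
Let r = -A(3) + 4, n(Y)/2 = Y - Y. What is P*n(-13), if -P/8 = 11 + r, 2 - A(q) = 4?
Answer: 0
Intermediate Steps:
A(q) = -2 (A(q) = 2 - 1*4 = 2 - 4 = -2)
n(Y) = 0 (n(Y) = 2*(Y - Y) = 2*0 = 0)
r = 6 (r = -1*(-2) + 4 = 2 + 4 = 6)
P = -136 (P = -8*(11 + 6) = -8*17 = -136)
P*n(-13) = -136*0 = 0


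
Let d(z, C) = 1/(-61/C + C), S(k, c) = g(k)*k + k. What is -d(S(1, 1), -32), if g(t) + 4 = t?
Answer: 32/963 ≈ 0.033229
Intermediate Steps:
g(t) = -4 + t
S(k, c) = k + k*(-4 + k) (S(k, c) = (-4 + k)*k + k = k*(-4 + k) + k = k + k*(-4 + k))
d(z, C) = 1/(C - 61/C)
-d(S(1, 1), -32) = -(-32)/(-61 + (-32)**2) = -(-32)/(-61 + 1024) = -(-32)/963 = -1*(-32/963) = 32/963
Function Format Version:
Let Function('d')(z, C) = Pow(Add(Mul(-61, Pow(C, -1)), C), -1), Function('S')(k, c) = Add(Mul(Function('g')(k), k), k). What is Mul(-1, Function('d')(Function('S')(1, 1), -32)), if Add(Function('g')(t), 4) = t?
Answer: Rational(32, 963) ≈ 0.033229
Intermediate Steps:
Function('g')(t) = Add(-4, t)
Function('S')(k, c) = Add(k, Mul(k, Add(-4, k))) (Function('S')(k, c) = Add(Mul(Add(-4, k), k), k) = Add(Mul(k, Add(-4, k)), k) = Add(k, Mul(k, Add(-4, k))))
Function('d')(z, C) = Pow(Add(C, Mul(-61, Pow(C, -1))), -1)
Mul(-1, Function('d')(Function('S')(1, 1), -32)) = Mul(-1, Mul(-32, Pow(Add(-61, Pow(-32, 2)), -1))) = Mul(-1, Mul(-32, Pow(Add(-61, 1024), -1))) = Mul(-1, Mul(-32, Pow(963, -1))) = Mul(-1, Mul(-32, Rational(1, 963))) = Mul(-1, Rational(-32, 963)) = Rational(32, 963)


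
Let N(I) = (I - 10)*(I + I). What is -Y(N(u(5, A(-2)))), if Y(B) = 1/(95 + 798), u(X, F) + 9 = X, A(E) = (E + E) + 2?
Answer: -1/893 ≈ -0.0011198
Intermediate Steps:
A(E) = 2 + 2*E (A(E) = 2*E + 2 = 2 + 2*E)
u(X, F) = -9 + X
N(I) = 2*I*(-10 + I) (N(I) = (-10 + I)*(2*I) = 2*I*(-10 + I))
Y(B) = 1/893
-Y(N(u(5, A(-2)))) = -1*1/893 = -1/893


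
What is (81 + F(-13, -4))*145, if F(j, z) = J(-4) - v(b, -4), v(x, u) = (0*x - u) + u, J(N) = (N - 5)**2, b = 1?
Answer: 23490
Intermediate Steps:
J(N) = (-5 + N)**2
v(x, u) = 0 (v(x, u) = (0 - u) + u = -u + u = 0)
F(j, z) = 81 (F(j, z) = (-5 - 4)**2 - 1*0 = (-9)**2 + 0 = 81 + 0 = 81)
(81 + F(-13, -4))*145 = (81 + 81)*145 = 162*145 = 23490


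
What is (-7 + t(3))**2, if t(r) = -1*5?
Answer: 144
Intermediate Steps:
t(r) = -5
(-7 + t(3))**2 = (-7 - 5)**2 = (-12)**2 = 144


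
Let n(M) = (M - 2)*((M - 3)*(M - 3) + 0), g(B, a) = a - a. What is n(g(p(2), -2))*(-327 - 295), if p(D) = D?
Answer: 11196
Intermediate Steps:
g(B, a) = 0
n(M) = (-3 + M)²*(-2 + M) (n(M) = (-2 + M)*((-3 + M)*(-3 + M) + 0) = (-2 + M)*((-3 + M)² + 0) = (-2 + M)*(-3 + M)² = (-3 + M)²*(-2 + M))
n(g(p(2), -2))*(-327 - 295) = ((-3 + 0)²*(-2 + 0))*(-327 - 295) = ((-3)²*(-2))*(-622) = (9*(-2))*(-622) = -18*(-622) = 11196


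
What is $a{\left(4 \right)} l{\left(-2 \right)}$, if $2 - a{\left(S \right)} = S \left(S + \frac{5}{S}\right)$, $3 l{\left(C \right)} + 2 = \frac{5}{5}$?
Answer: $\frac{19}{3} \approx 6.3333$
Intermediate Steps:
$l{\left(C \right)} = - \frac{1}{3}$ ($l{\left(C \right)} = - \frac{2}{3} + \frac{5 \cdot \frac{1}{5}}{3} = - \frac{2}{3} + \frac{1}{3} \cdot 1 = - \frac{2}{3} + \frac{1}{3} = - \frac{1}{3}$)
$a{\left(S \right)} = 2 - S \left(S + \frac{5}{S}\right)$
$a{\left(4 \right)} l{\left(-2 \right)} = \left(-3 - 4^{2}\right) \left(- \frac{1}{3}\right) = \left(-3 - 16\right) \left(- \frac{1}{3}\right) = \left(-19\right) \left(- \frac{1}{3}\right) = \frac{19}{3}$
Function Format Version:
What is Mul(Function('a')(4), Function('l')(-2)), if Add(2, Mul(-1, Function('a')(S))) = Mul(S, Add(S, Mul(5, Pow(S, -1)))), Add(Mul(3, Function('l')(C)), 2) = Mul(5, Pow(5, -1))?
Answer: Rational(19, 3) ≈ 6.3333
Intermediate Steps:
Function('l')(C) = Rational(-1, 3) (Function('l')(C) = Add(Rational(-2, 3), Mul(Rational(1, 3), Mul(5, Pow(5, -1)))) = Add(Rational(-2, 3), Mul(Rational(1, 3), Mul(5, Rational(1, 5)))) = Add(Rational(-2, 3), Mul(Rational(1, 3), 1)) = Add(Rational(-2, 3), Rational(1, 3)) = Rational(-1, 3))
Function('a')(S) = Add(2, Mul(-1, S, Add(S, Mul(5, Pow(S, -1))))) (Function('a')(S) = Add(2, Mul(-1, Mul(S, Add(S, Mul(5, Pow(S, -1)))))) = Add(2, Mul(-1, S, Add(S, Mul(5, Pow(S, -1))))))
Mul(Function('a')(4), Function('l')(-2)) = Mul(Add(-3, Mul(-1, Pow(4, 2))), Rational(-1, 3)) = Mul(Add(-3, Mul(-1, 16)), Rational(-1, 3)) = Mul(Add(-3, -16), Rational(-1, 3)) = Mul(-19, Rational(-1, 3)) = Rational(19, 3)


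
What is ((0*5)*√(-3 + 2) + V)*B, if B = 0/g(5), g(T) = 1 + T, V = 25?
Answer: 0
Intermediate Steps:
B = 0 (B = 0/(1 + 5) = 0/6 = 0*(⅙) = 0)
((0*5)*√(-3 + 2) + V)*B = ((0*5)*√(-3 + 2) + 25)*0 = (0*√(-1) + 25)*0 = (0*I + 25)*0 = (0 + 25)*0 = 25*0 = 0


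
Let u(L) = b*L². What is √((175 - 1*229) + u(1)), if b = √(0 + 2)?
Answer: √(-54 + √2) ≈ 7.2516*I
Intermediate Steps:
b = √2 ≈ 1.4142
u(L) = √2*L²
√((175 - 1*229) + u(1)) = √((175 - 1*229) + √2*1²) = √((175 - 229) + √2*1) = √(-54 + √2)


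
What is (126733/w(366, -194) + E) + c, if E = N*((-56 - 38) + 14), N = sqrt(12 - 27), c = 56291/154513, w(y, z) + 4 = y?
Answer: 19602273371/55933706 - 80*I*sqrt(15) ≈ 350.46 - 309.84*I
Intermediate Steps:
w(y, z) = -4 + y
c = 56291/154513 (c = 56291*(1/154513) = 56291/154513 ≈ 0.36431)
N = I*sqrt(15) (N = sqrt(-15) = I*sqrt(15) ≈ 3.873*I)
E = -80*I*sqrt(15) (E = (I*sqrt(15))*((-56 - 38) + 14) = (I*sqrt(15))*(-94 + 14) = (I*sqrt(15))*(-80) = -80*I*sqrt(15) ≈ -309.84*I)
(126733/w(366, -194) + E) + c = (126733/(-4 + 366) - 80*I*sqrt(15)) + 56291/154513 = (126733/362 - 80*I*sqrt(15)) + 56291/154513 = 19602273371/55933706 - 80*I*sqrt(15)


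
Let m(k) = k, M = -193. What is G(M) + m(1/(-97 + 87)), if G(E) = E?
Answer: -1931/10 ≈ -193.10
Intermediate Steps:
G(M) + m(1/(-97 + 87)) = -193 + 1/(-97 + 87) = -193 + 1/(-10) = -193 - ⅒ = -1931/10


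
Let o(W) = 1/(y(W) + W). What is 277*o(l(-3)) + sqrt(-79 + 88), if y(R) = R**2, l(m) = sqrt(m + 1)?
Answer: -268/3 - 277*I*sqrt(2)/6 ≈ -89.333 - 65.29*I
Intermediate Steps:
l(m) = sqrt(1 + m)
o(W) = 1/(W + W**2) (o(W) = 1/(W**2 + W) = 1/(W + W**2))
277*o(l(-3)) + sqrt(-79 + 88) = 277*(1/((sqrt(1 - 3))*(1 + sqrt(1 - 3)))) + sqrt(-79 + 88) = 277*(1/((sqrt(-2))*(1 + sqrt(-2)))) + sqrt(9) = 277*(1/(((I*sqrt(2)))*(1 + I*sqrt(2)))) + 3 = 277*((-I*sqrt(2)/2)/(1 + I*sqrt(2))) + 3 = 277*(-I*sqrt(2)/(2*(1 + I*sqrt(2)))) + 3 = -277*I*sqrt(2)/(2*(1 + I*sqrt(2))) + 3 = 3 - 277*I*sqrt(2)/(2*(1 + I*sqrt(2)))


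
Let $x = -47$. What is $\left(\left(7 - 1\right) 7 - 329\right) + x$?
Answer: $-334$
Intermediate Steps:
$\left(\left(7 - 1\right) 7 - 329\right) + x = \left(\left(7 - 1\right) 7 - 329\right) - 47 = \left(6 \cdot 7 - 329\right) - 47 = \left(42 - 329\right) - 47 = -287 - 47 = -334$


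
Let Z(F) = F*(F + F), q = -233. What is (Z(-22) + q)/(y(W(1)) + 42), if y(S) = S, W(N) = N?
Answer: 735/43 ≈ 17.093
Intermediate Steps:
Z(F) = 2*F² (Z(F) = F*(2*F) = 2*F²)
(Z(-22) + q)/(y(W(1)) + 42) = (2*(-22)² - 233)/(1 + 42) = (2*484 - 233)/43 = (968 - 233)*(1/43) = 735*(1/43) = 735/43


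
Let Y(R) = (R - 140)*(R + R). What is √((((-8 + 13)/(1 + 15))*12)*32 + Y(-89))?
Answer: √40882 ≈ 202.19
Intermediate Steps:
Y(R) = 2*R*(-140 + R) (Y(R) = (-140 + R)*(2*R) = 2*R*(-140 + R))
√((((-8 + 13)/(1 + 15))*12)*32 + Y(-89)) = √((((-8 + 13)/(1 + 15))*12)*32 + 2*(-89)*(-140 - 89)) = √(((5/16)*12)*32 + 2*(-89)*(-229)) = √(((5*(1/16))*12)*32 + 40762) = √(((5/16)*12)*32 + 40762) = √((15/4)*32 + 40762) = √(120 + 40762) = √40882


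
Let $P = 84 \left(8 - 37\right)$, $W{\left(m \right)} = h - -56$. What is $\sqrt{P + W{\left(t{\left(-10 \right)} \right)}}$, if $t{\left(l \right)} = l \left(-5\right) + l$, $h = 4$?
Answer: $6 i \sqrt{66} \approx 48.744 i$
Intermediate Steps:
$t{\left(l \right)} = - 4 l$ ($t{\left(l \right)} = - 5 l + l = - 4 l$)
$W{\left(m \right)} = 60$ ($W{\left(m \right)} = 4 - -56 = 4 + 56 = 60$)
$P = -2436$ ($P = 84 \left(-29\right) = -2436$)
$\sqrt{P + W{\left(t{\left(-10 \right)} \right)}} = \sqrt{-2436 + 60} = \sqrt{-2376} = 6 i \sqrt{66}$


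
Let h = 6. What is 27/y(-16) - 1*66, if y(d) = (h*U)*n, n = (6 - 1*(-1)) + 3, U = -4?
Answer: -5289/80 ≈ -66.113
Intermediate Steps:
n = 10 (n = (6 + 1) + 3 = 7 + 3 = 10)
y(d) = -240 (y(d) = (6*(-4))*10 = -24*10 = -240)
27/y(-16) - 1*66 = 27/(-240) - 1*66 = 27*(-1/240) - 66 = -9/80 - 66 = -5289/80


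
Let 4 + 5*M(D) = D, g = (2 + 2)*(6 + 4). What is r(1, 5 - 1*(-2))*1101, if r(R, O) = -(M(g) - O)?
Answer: -1101/5 ≈ -220.20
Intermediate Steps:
g = 40 (g = 4*10 = 40)
M(D) = -⅘ + D/5
r(R, O) = -36/5 + O (r(R, O) = -((-⅘ + (⅕)*40) - O) = -((-⅘ + 8) - O) = -(36/5 - O) = -36/5 + O)
r(1, 5 - 1*(-2))*1101 = (-36/5 + (5 - 1*(-2)))*1101 = (-36/5 + (5 + 2))*1101 = (-36/5 + 7)*1101 = -⅕*1101 = -1101/5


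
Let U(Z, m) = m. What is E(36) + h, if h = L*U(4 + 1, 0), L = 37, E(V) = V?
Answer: 36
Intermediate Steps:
h = 0 (h = 37*0 = 0)
E(36) + h = 36 + 0 = 36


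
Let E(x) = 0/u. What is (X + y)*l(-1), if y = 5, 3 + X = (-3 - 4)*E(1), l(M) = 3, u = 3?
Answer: 6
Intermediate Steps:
E(x) = 0 (E(x) = 0/3 = 0*(⅓) = 0)
X = -3 (X = -3 + (-3 - 4)*0 = -3 - 7*0 = -3 + 0 = -3)
(X + y)*l(-1) = (-3 + 5)*3 = 2*3 = 6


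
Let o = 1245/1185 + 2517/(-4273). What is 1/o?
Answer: 337567/155816 ≈ 2.1664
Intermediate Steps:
o = 155816/337567 (o = 1245*(1/1185) + 2517*(-1/4273) = 83/79 - 2517/4273 = 155816/337567 ≈ 0.46159)
1/o = 1/(155816/337567) = 337567/155816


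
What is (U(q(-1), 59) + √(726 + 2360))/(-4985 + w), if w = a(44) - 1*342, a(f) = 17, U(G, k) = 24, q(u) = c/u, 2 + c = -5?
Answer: -4/885 - √3086/5310 ≈ -0.014982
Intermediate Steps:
c = -7 (c = -2 - 5 = -7)
q(u) = -7/u
w = -325 (w = 17 - 1*342 = 17 - 342 = -325)
(U(q(-1), 59) + √(726 + 2360))/(-4985 + w) = (24 + √(726 + 2360))/(-4985 - 325) = (24 + √3086)/(-5310) = (24 + √3086)*(-1/5310) = -4/885 - √3086/5310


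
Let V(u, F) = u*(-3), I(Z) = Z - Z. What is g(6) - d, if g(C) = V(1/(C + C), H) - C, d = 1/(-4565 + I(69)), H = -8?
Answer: -114121/18260 ≈ -6.2498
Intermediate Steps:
I(Z) = 0
V(u, F) = -3*u
d = -1/4565 (d = 1/(-4565 + 0) = 1/(-4565) = -1/4565 ≈ -0.00021906)
g(C) = -C - 3/(2*C) (g(C) = -3/(C + C) - C = -3*1/(2*C) - C = -3/(2*C) - C = -C - 3/(2*C))
g(6) - d = (-1*6 - 3/2/6) - 1*(-1/4565) = (-6 - 3/2*⅙) + 1/4565 = (-6 - ¼) + 1/4565 = -25/4 + 1/4565 = -114121/18260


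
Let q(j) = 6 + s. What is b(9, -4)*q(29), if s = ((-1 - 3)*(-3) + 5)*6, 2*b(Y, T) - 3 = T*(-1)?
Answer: 378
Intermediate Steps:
b(Y, T) = 3/2 - T/2 (b(Y, T) = 3/2 + (T*(-1))/2 = 3/2 + (-T)/2 = 3/2 - T/2)
s = 102 (s = (-4*(-3) + 5)*6 = (12 + 5)*6 = 17*6 = 102)
q(j) = 108 (q(j) = 6 + 102 = 108)
b(9, -4)*q(29) = (3/2 - ½*(-4))*108 = (3/2 + 2)*108 = (7/2)*108 = 378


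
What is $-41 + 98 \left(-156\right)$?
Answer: $-15329$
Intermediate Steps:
$-41 + 98 \left(-156\right) = -41 - 15288 = -15329$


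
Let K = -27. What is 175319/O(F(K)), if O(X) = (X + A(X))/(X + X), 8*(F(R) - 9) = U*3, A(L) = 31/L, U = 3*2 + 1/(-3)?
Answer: 2777403598/9905 ≈ 2.8040e+5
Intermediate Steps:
U = 17/3 (U = 6 - ⅓ = 17/3 ≈ 5.6667)
F(R) = 89/8 (F(R) = 9 + ((17/3)*3)/8 = 9 + (⅛)*17 = 9 + 17/8 = 89/8)
O(X) = (X + 31/X)/(2*X) (O(X) = (X + 31/X)/(X + X) = (X + 31/X)/((2*X)) = (X + 31/X)*(1/(2*X)) = (X + 31/X)/(2*X))
175319/O(F(K)) = 175319/(((31 + (89/8)²)/(2*(89/8)²))) = 175319/(((½)*(64/7921)*(31 + 7921/64))) = 175319/(((½)*(64/7921)*(9905/64))) = 175319/(9905/15842) = 175319*(15842/9905) = 2777403598/9905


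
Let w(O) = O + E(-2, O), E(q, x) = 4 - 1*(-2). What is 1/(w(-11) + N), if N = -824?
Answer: -1/829 ≈ -0.0012063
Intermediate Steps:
E(q, x) = 6 (E(q, x) = 4 + 2 = 6)
w(O) = 6 + O (w(O) = O + 6 = 6 + O)
1/(w(-11) + N) = 1/((6 - 11) - 824) = 1/(-5 - 824) = 1/(-829) = -1/829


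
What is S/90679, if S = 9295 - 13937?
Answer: -4642/90679 ≈ -0.051192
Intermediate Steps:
S = -4642
S/90679 = -4642/90679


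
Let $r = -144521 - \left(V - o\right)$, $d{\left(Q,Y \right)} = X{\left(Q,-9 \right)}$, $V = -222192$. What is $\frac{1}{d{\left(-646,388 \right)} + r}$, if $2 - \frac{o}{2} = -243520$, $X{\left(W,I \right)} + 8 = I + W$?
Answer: $\frac{1}{564052} \approx 1.7729 \cdot 10^{-6}$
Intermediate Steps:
$X{\left(W,I \right)} = -8 + I + W$ ($X{\left(W,I \right)} = -8 + \left(I + W\right) = -8 + I + W$)
$d{\left(Q,Y \right)} = -17 + Q$ ($d{\left(Q,Y \right)} = -8 - 9 + Q = -17 + Q$)
$o = 487044$ ($o = 4 - -487040 = 4 + 487040 = 487044$)
$r = 564715$ ($r = -144521 + \left(487044 - -222192\right) = -144521 + \left(487044 + 222192\right) = -144521 + 709236 = 564715$)
$\frac{1}{d{\left(-646,388 \right)} + r} = \frac{1}{\left(-17 - 646\right) + 564715} = \frac{1}{-663 + 564715} = \frac{1}{564052}$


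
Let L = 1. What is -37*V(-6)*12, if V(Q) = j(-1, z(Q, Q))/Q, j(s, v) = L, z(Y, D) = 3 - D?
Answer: 74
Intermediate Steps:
j(s, v) = 1
V(Q) = 1/Q
-37*V(-6)*12 = -37/(-6)*12 = -37*(-1/6)*12 = (37/6)*12 = 74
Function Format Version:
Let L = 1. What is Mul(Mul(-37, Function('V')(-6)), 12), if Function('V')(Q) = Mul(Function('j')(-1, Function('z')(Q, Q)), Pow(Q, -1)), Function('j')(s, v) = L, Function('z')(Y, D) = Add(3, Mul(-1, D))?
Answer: 74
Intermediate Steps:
Function('j')(s, v) = 1
Function('V')(Q) = Pow(Q, -1) (Function('V')(Q) = Mul(1, Pow(Q, -1)) = Pow(Q, -1))
Mul(Mul(-37, Function('V')(-6)), 12) = Mul(Mul(-37, Pow(-6, -1)), 12) = Mul(Mul(-37, Rational(-1, 6)), 12) = Mul(Rational(37, 6), 12) = 74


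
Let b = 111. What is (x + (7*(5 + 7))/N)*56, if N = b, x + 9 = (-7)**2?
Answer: 84448/37 ≈ 2282.4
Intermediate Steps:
x = 40 (x = -9 + (-7)**2 = -9 + 49 = 40)
N = 111
(x + (7*(5 + 7))/N)*56 = (40 + (7*(5 + 7))/111)*56 = (40 + (7*12)*(1/111))*56 = (40 + 84*(1/111))*56 = (40 + 28/37)*56 = (1508/37)*56 = 84448/37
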